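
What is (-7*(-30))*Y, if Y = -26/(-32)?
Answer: 1365/8 ≈ 170.63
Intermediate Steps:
Y = 13/16 (Y = -26*(-1/32) = 13/16 ≈ 0.81250)
(-7*(-30))*Y = -7*(-30)*(13/16) = 210*(13/16) = 1365/8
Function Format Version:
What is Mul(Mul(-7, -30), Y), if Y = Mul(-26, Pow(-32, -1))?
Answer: Rational(1365, 8) ≈ 170.63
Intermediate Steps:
Y = Rational(13, 16) (Y = Mul(-26, Rational(-1, 32)) = Rational(13, 16) ≈ 0.81250)
Mul(Mul(-7, -30), Y) = Mul(Mul(-7, -30), Rational(13, 16)) = Mul(210, Rational(13, 16)) = Rational(1365, 8)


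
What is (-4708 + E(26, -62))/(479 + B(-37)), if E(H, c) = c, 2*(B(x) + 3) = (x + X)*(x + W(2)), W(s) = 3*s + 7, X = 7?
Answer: -2385/418 ≈ -5.7057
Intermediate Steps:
W(s) = 7 + 3*s
B(x) = -3 + (7 + x)*(13 + x)/2 (B(x) = -3 + ((x + 7)*(x + (7 + 3*2)))/2 = -3 + ((7 + x)*(x + (7 + 6)))/2 = -3 + ((7 + x)*(x + 13))/2 = -3 + ((7 + x)*(13 + x))/2 = -3 + (7 + x)*(13 + x)/2)
(-4708 + E(26, -62))/(479 + B(-37)) = (-4708 - 62)/(479 + (85/2 + (1/2)*(-37)**2 + 10*(-37))) = -4770/(479 + (85/2 + (1/2)*1369 - 370)) = -4770/(479 + (85/2 + 1369/2 - 370)) = -4770/(479 + 357) = -4770/836 = -4770*1/836 = -2385/418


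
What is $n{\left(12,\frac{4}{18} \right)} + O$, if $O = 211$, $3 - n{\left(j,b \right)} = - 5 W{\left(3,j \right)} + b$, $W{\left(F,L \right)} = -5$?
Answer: $\frac{1699}{9} \approx 188.78$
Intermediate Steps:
$n{\left(j,b \right)} = -22 - b$ ($n{\left(j,b \right)} = 3 - \left(\left(-5\right) \left(-5\right) + b\right) = 3 - \left(25 + b\right) = -22 - b$)
$n{\left(12,\frac{4}{18} \right)} + O = \left(-22 - \frac{4}{18}\right) + 211 = \left(-22 - 4 \cdot \frac{1}{18}\right) + 211 = \left(-22 - \frac{2}{9}\right) + 211 = - \frac{200}{9} + 211 = \frac{1699}{9}$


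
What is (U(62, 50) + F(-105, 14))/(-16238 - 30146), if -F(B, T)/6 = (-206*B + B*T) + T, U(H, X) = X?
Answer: 60497/23192 ≈ 2.6085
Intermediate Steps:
F(B, T) = -6*T + 1236*B - 6*B*T (F(B, T) = -6*((-206*B + B*T) + T) = -6*(T - 206*B + B*T) = -6*T + 1236*B - 6*B*T)
(U(62, 50) + F(-105, 14))/(-16238 - 30146) = (50 + (-6*14 + 1236*(-105) - 6*(-105)*14))/(-16238 - 30146) = (50 + (-84 - 129780 + 8820))/(-46384) = (50 - 121044)*(-1/46384) = -120994*(-1/46384) = 60497/23192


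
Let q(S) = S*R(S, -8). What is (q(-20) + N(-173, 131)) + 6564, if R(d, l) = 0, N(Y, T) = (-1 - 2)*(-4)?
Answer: 6576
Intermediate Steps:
N(Y, T) = 12 (N(Y, T) = -3*(-4) = 12)
q(S) = 0 (q(S) = S*0 = 0)
(q(-20) + N(-173, 131)) + 6564 = (0 + 12) + 6564 = 12 + 6564 = 6576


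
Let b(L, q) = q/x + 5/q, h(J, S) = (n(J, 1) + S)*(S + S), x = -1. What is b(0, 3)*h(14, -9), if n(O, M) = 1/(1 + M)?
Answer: -204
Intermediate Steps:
h(J, S) = 2*S*(1/2 + S) (h(J, S) = (1/(1 + 1) + S)*(S + S) = (1/2 + S)*(2*S) = 2*S*(1/2 + S))
b(L, q) = -q + 5/q (b(L, q) = q/(-1) + 5/q = q*(-1) + 5/q = -q + 5/q)
b(0, 3)*h(14, -9) = (-1*3 + 5/3)*(-9*(1 + 2*(-9))) = (-3 + 5*(1/3))*(-9*(1 - 18)) = (-3 + 5/3)*(-9*(-17)) = -4/3*153 = -204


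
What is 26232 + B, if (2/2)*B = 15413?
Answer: 41645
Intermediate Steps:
B = 15413
26232 + B = 26232 + 15413 = 41645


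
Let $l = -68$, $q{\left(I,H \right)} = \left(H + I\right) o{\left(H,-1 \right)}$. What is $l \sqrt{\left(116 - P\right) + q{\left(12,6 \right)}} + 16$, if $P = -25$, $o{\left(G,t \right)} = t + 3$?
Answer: $16 - 68 \sqrt{177} \approx -888.68$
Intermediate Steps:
$o{\left(G,t \right)} = 3 + t$
$q{\left(I,H \right)} = 2 H + 2 I$ ($q{\left(I,H \right)} = \left(H + I\right) \left(3 - 1\right) = \left(H + I\right) 2 = 2 H + 2 I$)
$l \sqrt{\left(116 - P\right) + q{\left(12,6 \right)}} + 16 = - 68 \sqrt{\left(116 - -25\right) + \left(2 \cdot 6 + 2 \cdot 12\right)} + 16 = - 68 \sqrt{\left(116 + 25\right) + \left(12 + 24\right)} + 16 = - 68 \sqrt{141 + 36} + 16 = - 68 \sqrt{177} + 16 = 16 - 68 \sqrt{177}$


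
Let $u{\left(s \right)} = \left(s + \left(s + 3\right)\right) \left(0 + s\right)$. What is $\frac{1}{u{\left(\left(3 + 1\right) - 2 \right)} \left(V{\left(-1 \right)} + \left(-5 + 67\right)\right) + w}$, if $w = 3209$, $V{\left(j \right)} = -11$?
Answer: $\frac{1}{3923} \approx 0.00025491$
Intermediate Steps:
$u{\left(s \right)} = s \left(3 + 2 s\right)$ ($u{\left(s \right)} = \left(s + \left(3 + s\right)\right) s = \left(3 + 2 s\right) s = s \left(3 + 2 s\right)$)
$\frac{1}{u{\left(\left(3 + 1\right) - 2 \right)} \left(V{\left(-1 \right)} + \left(-5 + 67\right)\right) + w} = \frac{1}{\left(\left(3 + 1\right) - 2\right) \left(3 + 2 \left(\left(3 + 1\right) - 2\right)\right) \left(-11 + \left(-5 + 67\right)\right) + 3209} = \frac{1}{\left(4 - 2\right) \left(3 + 2 \left(4 - 2\right)\right) \left(-11 + 62\right) + 3209} = \frac{1}{2 \left(3 + 2 \cdot 2\right) 51 + 3209} = \frac{1}{2 \left(3 + 4\right) 51 + 3209} = \frac{1}{2 \cdot 7 \cdot 51 + 3209} = \frac{1}{14 \cdot 51 + 3209} = \frac{1}{714 + 3209} = \frac{1}{3923}$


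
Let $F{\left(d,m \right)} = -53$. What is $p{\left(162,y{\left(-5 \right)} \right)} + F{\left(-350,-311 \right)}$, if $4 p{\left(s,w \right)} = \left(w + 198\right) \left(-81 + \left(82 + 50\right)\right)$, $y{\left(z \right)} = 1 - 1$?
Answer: $\frac{4943}{2} \approx 2471.5$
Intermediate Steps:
$y{\left(z \right)} = 0$ ($y{\left(z \right)} = 1 - 1 = 0$)
$p{\left(s,w \right)} = \frac{5049}{2} + \frac{51 w}{4}$ ($p{\left(s,w \right)} = \frac{\left(w + 198\right) \left(-81 + \left(82 + 50\right)\right)}{4} = \frac{\left(198 + w\right) \left(-81 + 132\right)}{4} = \frac{\left(198 + w\right) 51}{4} = \frac{10098 + 51 w}{4} = \frac{5049}{2} + \frac{51 w}{4}$)
$p{\left(162,y{\left(-5 \right)} \right)} + F{\left(-350,-311 \right)} = \left(\frac{5049}{2} + \frac{51}{4} \cdot 0\right) - 53 = \left(\frac{5049}{2} + 0\right) - 53 = \frac{5049}{2} - 53 = \frac{4943}{2}$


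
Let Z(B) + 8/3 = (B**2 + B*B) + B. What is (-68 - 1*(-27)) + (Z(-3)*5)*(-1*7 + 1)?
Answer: -411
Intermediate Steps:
Z(B) = -8/3 + B + 2*B**2 (Z(B) = -8/3 + ((B**2 + B*B) + B) = -8/3 + ((B**2 + B**2) + B) = -8/3 + (2*B**2 + B) = -8/3 + (B + 2*B**2) = -8/3 + B + 2*B**2)
(-68 - 1*(-27)) + (Z(-3)*5)*(-1*7 + 1) = (-68 - 1*(-27)) + ((-8/3 - 3 + 2*(-3)**2)*5)*(-1*7 + 1) = (-68 + 27) + ((-8/3 - 3 + 2*9)*5)*(-7 + 1) = -41 + ((-8/3 - 3 + 18)*5)*(-6) = -41 + ((37/3)*5)*(-6) = -41 + (185/3)*(-6) = -41 - 370 = -411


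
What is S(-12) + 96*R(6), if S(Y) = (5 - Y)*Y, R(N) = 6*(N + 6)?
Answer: 6708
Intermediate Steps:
R(N) = 36 + 6*N (R(N) = 6*(6 + N) = 36 + 6*N)
S(Y) = Y*(5 - Y)
S(-12) + 96*R(6) = -12*(5 - 1*(-12)) + 96*(36 + 6*6) = -12*(5 + 12) + 96*(36 + 36) = -12*17 + 96*72 = -204 + 6912 = 6708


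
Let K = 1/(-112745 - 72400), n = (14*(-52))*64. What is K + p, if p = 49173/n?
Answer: -9104181677/8626275840 ≈ -1.0554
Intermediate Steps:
n = -46592 (n = -728*64 = -46592)
K = -1/185145 (K = 1/(-185145) = -1/185145 ≈ -5.4012e-6)
p = -49173/46592 (p = 49173/(-46592) = 49173*(-1/46592) = -49173/46592 ≈ -1.0554)
K + p = -1/185145 - 49173/46592 = -9104181677/8626275840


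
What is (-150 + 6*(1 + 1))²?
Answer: 19044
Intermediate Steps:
(-150 + 6*(1 + 1))² = (-150 + 6*2)² = (-150 + 12)² = (-138)² = 19044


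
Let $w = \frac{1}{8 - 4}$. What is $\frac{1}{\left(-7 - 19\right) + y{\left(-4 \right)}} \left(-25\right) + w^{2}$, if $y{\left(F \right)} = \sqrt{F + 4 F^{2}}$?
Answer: $\frac{1377}{1232} + \frac{25 \sqrt{15}}{308} \approx 1.4321$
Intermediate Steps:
$w = \frac{1}{4} \approx 0.25$
$\frac{1}{\left(-7 - 19\right) + y{\left(-4 \right)}} \left(-25\right) + w^{2} = \frac{1}{\left(-7 - 19\right) + \sqrt{- 4 \left(1 + 4 \left(-4\right)\right)}} \left(-25\right) + \left(\frac{1}{4}\right)^{2} = \frac{1}{\left(-7 - 19\right) + \sqrt{- 4 \left(1 - 16\right)}} \left(-25\right) + \frac{1}{16} = \frac{1}{-26 + \sqrt{\left(-4\right) \left(-15\right)}} \left(-25\right) + \frac{1}{16} = \frac{1}{-26 + \sqrt{60}} \left(-25\right) + \frac{1}{16} = \frac{1}{-26 + 2 \sqrt{15}} \left(-25\right) + \frac{1}{16} = - \frac{25}{-26 + 2 \sqrt{15}} + \frac{1}{16} = \frac{1}{16} - \frac{25}{-26 + 2 \sqrt{15}}$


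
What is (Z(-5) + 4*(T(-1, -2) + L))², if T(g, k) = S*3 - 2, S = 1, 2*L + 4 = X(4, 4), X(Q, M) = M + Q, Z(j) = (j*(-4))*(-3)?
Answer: 2304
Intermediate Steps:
Z(j) = 12*j (Z(j) = -4*j*(-3) = 12*j)
L = 2 (L = -2 + (4 + 4)/2 = -2 + (½)*8 = -2 + 4 = 2)
T(g, k) = 1 (T(g, k) = 1*3 - 2 = 3 - 2 = 1)
(Z(-5) + 4*(T(-1, -2) + L))² = (12*(-5) + 4*(1 + 2))² = (-60 + 4*3)² = (-60 + 12)² = (-48)² = 2304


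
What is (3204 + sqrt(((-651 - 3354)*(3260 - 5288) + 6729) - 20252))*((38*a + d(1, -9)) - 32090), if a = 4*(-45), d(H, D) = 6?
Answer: -124712496 - 38924*sqrt(8108617) ≈ -2.3555e+8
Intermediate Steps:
a = -180
(3204 + sqrt(((-651 - 3354)*(3260 - 5288) + 6729) - 20252))*((38*a + d(1, -9)) - 32090) = (3204 + sqrt(((-651 - 3354)*(3260 - 5288) + 6729) - 20252))*((38*(-180) + 6) - 32090) = (3204 + sqrt((-4005*(-2028) + 6729) - 20252))*((-6840 + 6) - 32090) = (3204 + sqrt((8122140 + 6729) - 20252))*(-6834 - 32090) = (3204 + sqrt(8128869 - 20252))*(-38924) = (3204 + sqrt(8108617))*(-38924) = -124712496 - 38924*sqrt(8108617)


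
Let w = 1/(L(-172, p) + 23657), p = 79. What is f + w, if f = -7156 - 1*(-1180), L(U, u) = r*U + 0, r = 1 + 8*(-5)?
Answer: -181461239/30365 ≈ -5976.0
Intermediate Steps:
r = -39 (r = 1 - 40 = -39)
L(U, u) = -39*U (L(U, u) = -39*U + 0 = -39*U)
w = 1/30365 (w = 1/(-39*(-172) + 23657) = 1/(6708 + 23657) = 1/30365 ≈ 3.2933e-5)
f = -5976 (f = -7156 + 1180 = -5976)
f + w = -5976 + 1/30365 = -181461239/30365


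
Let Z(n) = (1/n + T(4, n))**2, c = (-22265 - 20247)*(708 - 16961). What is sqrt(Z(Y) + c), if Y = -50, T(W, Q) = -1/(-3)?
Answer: sqrt(15546319562209)/150 ≈ 26286.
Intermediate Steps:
T(W, Q) = 1/3 (T(W, Q) = -1*(-1/3) = 1/3)
c = 690947536 (c = -42512*(-16253) = 690947536)
Z(n) = (1/3 + 1/n)**2 (Z(n) = (1/n + 1/3)**2 = (1/3 + 1/n)**2)
sqrt(Z(Y) + c) = sqrt((1/9)*(3 - 50)**2/(-50)**2 + 690947536) = sqrt((1/9)*(1/2500)*(-47)**2 + 690947536) = sqrt((1/9)*(1/2500)*2209 + 690947536) = sqrt(2209/22500 + 690947536) = sqrt(15546319562209/22500) = sqrt(15546319562209)/150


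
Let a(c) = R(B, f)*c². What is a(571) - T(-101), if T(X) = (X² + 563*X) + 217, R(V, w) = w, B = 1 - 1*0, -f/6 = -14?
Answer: 27433889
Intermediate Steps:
f = 84 (f = -6*(-14) = 84)
B = 1 (B = 1 + 0 = 1)
a(c) = 84*c²
T(X) = 217 + X² + 563*X
a(571) - T(-101) = 84*571² - (217 + (-101)² + 563*(-101)) = 84*326041 - (217 + 10201 - 56863) = 27387444 - 1*(-46445) = 27387444 + 46445 = 27433889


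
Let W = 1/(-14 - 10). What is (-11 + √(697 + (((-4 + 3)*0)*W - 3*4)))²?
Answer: (11 - √685)² ≈ 230.20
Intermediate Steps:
W = -1/24 (W = 1/(-24) = -1/24 ≈ -0.041667)
(-11 + √(697 + (((-4 + 3)*0)*W - 3*4)))² = (-11 + √(697 + (((-4 + 3)*0)*(-1/24) - 3*4)))² = (-11 + √(697 + (-1*0*(-1/24) - 12)))² = (-11 + √(697 + (0*(-1/24) - 12)))² = (-11 + √(697 + (0 - 12)))² = (-11 + √(697 - 12))² = (-11 + √685)²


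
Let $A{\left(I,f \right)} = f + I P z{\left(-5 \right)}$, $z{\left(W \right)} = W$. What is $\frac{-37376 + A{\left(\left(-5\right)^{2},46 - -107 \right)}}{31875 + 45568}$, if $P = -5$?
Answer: $- \frac{36598}{77443} \approx -0.47258$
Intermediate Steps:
$A{\left(I,f \right)} = f + 25 I$ ($A{\left(I,f \right)} = f + I \left(-5\right) \left(-5\right) = f + - 5 I \left(-5\right) = f + 25 I$)
$\frac{-37376 + A{\left(\left(-5\right)^{2},46 - -107 \right)}}{31875 + 45568} = \frac{-37376 + \left(\left(46 - -107\right) + 25 \left(-5\right)^{2}\right)}{31875 + 45568} = \frac{-37376 + \left(\left(46 + 107\right) + 25 \cdot 25\right)}{77443} = \left(-37376 + \left(153 + 625\right)\right) \frac{1}{77443} = \left(-37376 + 778\right) \frac{1}{77443} = \left(-36598\right) \frac{1}{77443} = - \frac{36598}{77443}$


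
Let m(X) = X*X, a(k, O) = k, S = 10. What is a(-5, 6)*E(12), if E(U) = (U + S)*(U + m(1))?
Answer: -1430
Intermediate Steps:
m(X) = X²
E(U) = (1 + U)*(10 + U) (E(U) = (U + 10)*(U + 1²) = (10 + U)*(U + 1) = (10 + U)*(1 + U) = (1 + U)*(10 + U))
a(-5, 6)*E(12) = -5*(10 + 12² + 11*12) = -5*(10 + 144 + 132) = -5*286 = -1430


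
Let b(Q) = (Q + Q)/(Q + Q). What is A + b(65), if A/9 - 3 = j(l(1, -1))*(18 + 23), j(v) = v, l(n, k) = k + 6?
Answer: 1873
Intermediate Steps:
l(n, k) = 6 + k
b(Q) = 1 (b(Q) = (2*Q)/((2*Q)) = (2*Q)*(1/(2*Q)) = 1)
A = 1872 (A = 27 + 9*((6 - 1)*(18 + 23)) = 27 + 9*(5*41) = 27 + 9*205 = 27 + 1845 = 1872)
A + b(65) = 1872 + 1 = 1873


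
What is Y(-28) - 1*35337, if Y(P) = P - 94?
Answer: -35459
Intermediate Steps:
Y(P) = -94 + P
Y(-28) - 1*35337 = (-94 - 28) - 1*35337 = -122 - 35337 = -35459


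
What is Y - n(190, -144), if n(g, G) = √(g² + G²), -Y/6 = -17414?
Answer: 104484 - 2*√14209 ≈ 1.0425e+5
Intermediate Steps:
Y = 104484 (Y = -6*(-17414) = 104484)
n(g, G) = √(G² + g²)
Y - n(190, -144) = 104484 - √((-144)² + 190²) = 104484 - √(20736 + 36100) = 104484 - √56836 = 104484 - 2*√14209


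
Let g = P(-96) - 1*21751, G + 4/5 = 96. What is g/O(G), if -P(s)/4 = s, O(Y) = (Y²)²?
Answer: -13354375/51336683776 ≈ -0.00026013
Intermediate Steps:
G = 476/5 (G = -⅘ + 96 = 476/5 ≈ 95.200)
O(Y) = Y⁴
P(s) = -4*s
g = -21367 (g = -4*(-96) - 1*21751 = 384 - 21751 = -21367)
g/O(G) = -21367/((476/5)⁴) = -21367/51336683776/625 = -21367*625/51336683776 = -13354375/51336683776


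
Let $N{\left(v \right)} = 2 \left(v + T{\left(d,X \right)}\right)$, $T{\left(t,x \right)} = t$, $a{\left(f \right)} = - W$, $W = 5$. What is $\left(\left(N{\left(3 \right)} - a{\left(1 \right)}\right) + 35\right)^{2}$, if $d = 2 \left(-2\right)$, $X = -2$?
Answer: $1444$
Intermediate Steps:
$a{\left(f \right)} = -5$ ($a{\left(f \right)} = \left(-1\right) 5 = -5$)
$d = -4$
$N{\left(v \right)} = -8 + 2 v$ ($N{\left(v \right)} = 2 \left(v - 4\right) = 2 \left(-4 + v\right) = -8 + 2 v$)
$\left(\left(N{\left(3 \right)} - a{\left(1 \right)}\right) + 35\right)^{2} = \left(\left(\left(-8 + 2 \cdot 3\right) - -5\right) + 35\right)^{2} = \left(\left(\left(-8 + 6\right) + 5\right) + 35\right)^{2} = \left(\left(-2 + 5\right) + 35\right)^{2} = \left(3 + 35\right)^{2} = 38^{2} = 1444$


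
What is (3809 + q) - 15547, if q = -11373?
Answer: -23111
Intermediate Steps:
(3809 + q) - 15547 = (3809 - 11373) - 15547 = -7564 - 15547 = -23111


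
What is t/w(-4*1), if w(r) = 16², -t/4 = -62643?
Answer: 62643/64 ≈ 978.80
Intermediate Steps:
t = 250572 (t = -4*(-62643) = 250572)
w(r) = 256
t/w(-4*1) = 250572/256 = 250572*(1/256) = 62643/64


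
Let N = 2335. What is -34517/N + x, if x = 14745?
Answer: 34395058/2335 ≈ 14730.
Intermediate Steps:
-34517/N + x = -34517/2335 + 14745 = 34395058/2335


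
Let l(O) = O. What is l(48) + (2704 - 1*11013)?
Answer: -8261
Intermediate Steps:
l(48) + (2704 - 1*11013) = 48 + (2704 - 1*11013) = 48 + (2704 - 11013) = 48 - 8309 = -8261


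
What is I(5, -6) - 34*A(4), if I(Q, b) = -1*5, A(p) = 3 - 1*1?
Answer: -73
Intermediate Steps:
A(p) = 2 (A(p) = 3 - 1 = 2)
I(Q, b) = -5
I(5, -6) - 34*A(4) = -5 - 34*2 = -5 - 68 = -73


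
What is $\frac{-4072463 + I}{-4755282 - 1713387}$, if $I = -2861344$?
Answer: $\frac{770423}{718741} \approx 1.0719$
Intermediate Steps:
$\frac{-4072463 + I}{-4755282 - 1713387} = \frac{-4072463 - 2861344}{-4755282 - 1713387} = - \frac{6933807}{-4755282 + \left(-2045047 + 331660\right)} = - \frac{6933807}{-4755282 - 1713387} = - \frac{6933807}{-6468669} = \left(-6933807\right) \left(- \frac{1}{6468669}\right) = \frac{770423}{718741}$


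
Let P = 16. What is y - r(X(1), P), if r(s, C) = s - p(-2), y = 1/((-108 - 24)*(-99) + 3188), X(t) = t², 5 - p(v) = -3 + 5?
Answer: 32513/16256 ≈ 2.0001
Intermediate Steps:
p(v) = 3 (p(v) = 5 - (-3 + 5) = 5 - 1*2 = 5 - 2 = 3)
y = 1/16256 (y = 1/(-132*(-99) + 3188) = 1/(13068 + 3188) = 1/16256 ≈ 6.1516e-5)
r(s, C) = -3 + s (r(s, C) = s - 1*3 = s - 3 = -3 + s)
y - r(X(1), P) = 1/16256 - (-3 + 1²) = 1/16256 - (-3 + 1) = 1/16256 - 1*(-2) = 1/16256 + 2 = 32513/16256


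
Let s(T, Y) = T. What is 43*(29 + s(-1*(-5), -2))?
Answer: 1462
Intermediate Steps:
43*(29 + s(-1*(-5), -2)) = 43*(29 - 1*(-5)) = 43*(29 + 5) = 43*34 = 1462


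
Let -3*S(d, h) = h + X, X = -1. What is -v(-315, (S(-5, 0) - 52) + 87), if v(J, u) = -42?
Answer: 42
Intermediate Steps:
S(d, h) = ⅓ - h/3 (S(d, h) = -(h - 1)/3 = -(-1 + h)/3 = ⅓ - h/3)
-v(-315, (S(-5, 0) - 52) + 87) = -1*(-42) = 42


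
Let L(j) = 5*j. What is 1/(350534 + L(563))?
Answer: 1/353349 ≈ 2.8301e-6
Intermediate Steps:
1/(350534 + L(563)) = 1/(350534 + 5*563) = 1/(350534 + 2815) = 1/353349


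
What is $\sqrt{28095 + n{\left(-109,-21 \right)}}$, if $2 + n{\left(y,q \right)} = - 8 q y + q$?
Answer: $4 \sqrt{610} \approx 98.793$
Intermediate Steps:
$n{\left(y,q \right)} = -2 + q - 8 q y$ ($n{\left(y,q \right)} = -2 + \left(- 8 q y + q\right) = -2 - \left(- q + 8 q y\right) = -2 + q - 8 q y$)
$\sqrt{28095 + n{\left(-109,-21 \right)}} = \sqrt{28095 - \left(23 + 18312\right)} = \sqrt{28095 - 18335} = \sqrt{9760} = 4 \sqrt{610}$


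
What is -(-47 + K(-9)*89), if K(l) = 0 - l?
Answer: -754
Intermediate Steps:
K(l) = -l
-(-47 + K(-9)*89) = -(-47 - 1*(-9)*89) = -(-47 + 9*89) = -(-47 + 801) = -1*754 = -754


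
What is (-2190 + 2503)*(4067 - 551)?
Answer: 1100508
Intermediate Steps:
(-2190 + 2503)*(4067 - 551) = 313*3516 = 1100508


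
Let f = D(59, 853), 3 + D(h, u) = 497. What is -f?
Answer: -494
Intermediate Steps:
D(h, u) = 494 (D(h, u) = -3 + 497 = 494)
f = 494
-f = -1*494 = -494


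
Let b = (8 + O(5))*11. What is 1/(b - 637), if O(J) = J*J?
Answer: -1/274 ≈ -0.0036496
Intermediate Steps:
O(J) = J²
b = 363 (b = (8 + 5²)*11 = (8 + 25)*11 = 33*11 = 363)
1/(b - 637) = 1/(363 - 637) = 1/(-274) = -1/274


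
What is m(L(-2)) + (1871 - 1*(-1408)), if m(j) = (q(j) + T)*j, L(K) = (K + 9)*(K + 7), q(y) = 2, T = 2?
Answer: 3419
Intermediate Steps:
L(K) = (7 + K)*(9 + K) (L(K) = (9 + K)*(7 + K) = (7 + K)*(9 + K))
m(j) = 4*j (m(j) = (2 + 2)*j = 4*j)
m(L(-2)) + (1871 - 1*(-1408)) = 4*(63 + (-2)² + 16*(-2)) + (1871 - 1*(-1408)) = 4*(63 + 4 - 32) + (1871 + 1408) = 4*35 + 3279 = 140 + 3279 = 3419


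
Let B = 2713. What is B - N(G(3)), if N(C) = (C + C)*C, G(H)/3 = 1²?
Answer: 2695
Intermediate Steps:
G(H) = 3 (G(H) = 3*1² = 3*1 = 3)
N(C) = 2*C² (N(C) = (2*C)*C = 2*C²)
B - N(G(3)) = 2713 - 2*3² = 2713 - 2*9 = 2713 - 1*18 = 2713 - 18 = 2695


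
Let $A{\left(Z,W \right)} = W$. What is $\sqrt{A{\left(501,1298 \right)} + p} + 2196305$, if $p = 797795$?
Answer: $2196305 + \sqrt{799093} \approx 2.1972 \cdot 10^{6}$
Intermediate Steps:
$\sqrt{A{\left(501,1298 \right)} + p} + 2196305 = \sqrt{1298 + 797795} + 2196305 = \sqrt{799093} + 2196305 = 2196305 + \sqrt{799093}$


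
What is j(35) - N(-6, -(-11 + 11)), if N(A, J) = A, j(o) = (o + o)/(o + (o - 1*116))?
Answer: 103/23 ≈ 4.4783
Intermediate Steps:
j(o) = 2*o/(-116 + 2*o) (j(o) = (2*o)/(o + (o - 116)) = (2*o)/(o + (-116 + o)) = (2*o)/(-116 + 2*o) = 2*o/(-116 + 2*o))
j(35) - N(-6, -(-11 + 11)) = 35/(-58 + 35) - 1*(-6) = 35/(-23) + 6 = 35*(-1/23) + 6 = -35/23 + 6 = 103/23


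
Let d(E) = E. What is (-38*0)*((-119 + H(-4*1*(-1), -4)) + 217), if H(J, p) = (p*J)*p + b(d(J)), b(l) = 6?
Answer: 0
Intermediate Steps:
H(J, p) = 6 + J*p**2 (H(J, p) = (p*J)*p + 6 = (J*p)*p + 6 = J*p**2 + 6 = 6 + J*p**2)
(-38*0)*((-119 + H(-4*1*(-1), -4)) + 217) = (-38*0)*((-119 + (6 + (-4*1*(-1))*(-4)**2)) + 217) = 0*((-119 + (6 - 4*(-1)*16)) + 217) = 0*((-119 + (6 + 4*16)) + 217) = 0*((-119 + (6 + 64)) + 217) = 0*((-119 + 70) + 217) = 0*(-49 + 217) = 0*168 = 0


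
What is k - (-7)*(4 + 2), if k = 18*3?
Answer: 96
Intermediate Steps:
k = 54
k - (-7)*(4 + 2) = 54 - (-7)*(4 + 2) = 54 - (-7)*6 = 54 - 1*(-42) = 54 + 42 = 96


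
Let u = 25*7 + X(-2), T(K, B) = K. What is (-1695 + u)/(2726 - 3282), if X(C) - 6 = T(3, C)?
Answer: 1511/556 ≈ 2.7176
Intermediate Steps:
X(C) = 9 (X(C) = 6 + 3 = 9)
u = 184 (u = 25*7 + 9 = 175 + 9 = 184)
(-1695 + u)/(2726 - 3282) = (-1695 + 184)/(2726 - 3282) = -1511/(-556) = -1511*(-1/556) = 1511/556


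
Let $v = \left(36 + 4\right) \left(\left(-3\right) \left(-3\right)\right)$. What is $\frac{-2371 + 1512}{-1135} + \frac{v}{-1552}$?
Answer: $\frac{115571}{220190} \approx 0.52487$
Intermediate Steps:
$v = 360$ ($v = 40 \cdot 9 = 360$)
$\frac{-2371 + 1512}{-1135} + \frac{v}{-1552} = \frac{-2371 + 1512}{-1135} + \frac{360}{-1552} = \left(-859\right) \left(- \frac{1}{1135}\right) + 360 \left(- \frac{1}{1552}\right) = \frac{859}{1135} - \frac{45}{194} = \frac{115571}{220190}$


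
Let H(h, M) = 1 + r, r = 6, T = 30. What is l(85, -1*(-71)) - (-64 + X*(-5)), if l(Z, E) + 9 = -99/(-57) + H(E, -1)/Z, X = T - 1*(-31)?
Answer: 584338/1615 ≈ 361.82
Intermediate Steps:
X = 61 (X = 30 - 1*(-31) = 30 + 31 = 61)
H(h, M) = 7 (H(h, M) = 1 + 6 = 7)
l(Z, E) = -138/19 + 7/Z (l(Z, E) = -9 + (-99/(-57) + 7/Z) = -9 + (-99*(-1/57) + 7/Z) = -9 + (33/19 + 7/Z) = -138/19 + 7/Z)
l(85, -1*(-71)) - (-64 + X*(-5)) = (-138/19 + 7/85) - (-64 + 61*(-5)) = (-138/19 + 7*(1/85)) - (-64 - 305) = (-138/19 + 7/85) - 1*(-369) = -11597/1615 + 369 = 584338/1615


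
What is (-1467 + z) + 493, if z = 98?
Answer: -876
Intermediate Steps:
(-1467 + z) + 493 = (-1467 + 98) + 493 = -1369 + 493 = -876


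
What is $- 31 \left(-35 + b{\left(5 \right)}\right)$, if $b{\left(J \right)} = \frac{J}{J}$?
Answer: $1054$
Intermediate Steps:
$b{\left(J \right)} = 1$
$- 31 \left(-35 + b{\left(5 \right)}\right) = - 31 \left(-35 + 1\right) = \left(-31\right) \left(-34\right) = 1054$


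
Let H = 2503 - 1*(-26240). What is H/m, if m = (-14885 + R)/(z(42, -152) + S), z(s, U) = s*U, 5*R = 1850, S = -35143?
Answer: 1193610561/14515 ≈ 82233.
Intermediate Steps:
R = 370 (R = (1/5)*1850 = 370)
z(s, U) = U*s
H = 28743 (H = 2503 + 26240 = 28743)
m = 14515/41527 (m = (-14885 + 370)/(-152*42 - 35143) = -14515/(-6384 - 35143) = -14515/(-41527) = -14515*(-1/41527) = 14515/41527 ≈ 0.34953)
H/m = 28743/(14515/41527) = 28743*(41527/14515) = 1193610561/14515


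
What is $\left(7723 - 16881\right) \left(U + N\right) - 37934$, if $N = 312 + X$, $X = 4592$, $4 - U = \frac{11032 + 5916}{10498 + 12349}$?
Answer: $- \frac{1027626178322}{22847} \approx -4.4979 \cdot 10^{7}$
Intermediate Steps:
$U = \frac{74440}{22847}$ ($U = 4 - \frac{11032 + 5916}{10498 + 12349} = 4 - \frac{16948}{22847} = \frac{74440}{22847} \approx 3.2582$)
$N = 4904$ ($N = 312 + 4592 = 4904$)
$\left(7723 - 16881\right) \left(U + N\right) - 37934 = \left(7723 - 16881\right) \left(\frac{74440}{22847} + 4904\right) - 37934 = \left(-9158\right) \frac{112116128}{22847} - 37934 = - \frac{1026759500224}{22847} - 37934 = - \frac{1027626178322}{22847}$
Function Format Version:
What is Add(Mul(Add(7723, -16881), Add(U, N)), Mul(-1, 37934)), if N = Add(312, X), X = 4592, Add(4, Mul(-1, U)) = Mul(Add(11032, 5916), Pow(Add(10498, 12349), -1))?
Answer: Rational(-1027626178322, 22847) ≈ -4.4979e+7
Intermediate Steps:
U = Rational(74440, 22847) (U = Add(4, Mul(-1, Mul(Add(11032, 5916), Pow(Add(10498, 12349), -1)))) = Add(4, Mul(-1, Mul(16948, Pow(22847, -1)))) = Add(4, Mul(-1, Mul(16948, Rational(1, 22847)))) = Add(4, Mul(-1, Rational(16948, 22847))) = Add(4, Rational(-16948, 22847)) = Rational(74440, 22847) ≈ 3.2582)
N = 4904 (N = Add(312, 4592) = 4904)
Add(Mul(Add(7723, -16881), Add(U, N)), Mul(-1, 37934)) = Add(Mul(Add(7723, -16881), Add(Rational(74440, 22847), 4904)), Mul(-1, 37934)) = Add(Mul(-9158, Rational(112116128, 22847)), -37934) = Add(Rational(-1026759500224, 22847), -37934) = Rational(-1027626178322, 22847)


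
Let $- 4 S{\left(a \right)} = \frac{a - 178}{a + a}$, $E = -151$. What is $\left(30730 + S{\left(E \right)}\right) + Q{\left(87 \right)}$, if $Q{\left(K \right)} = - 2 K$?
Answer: $\frac{36911319}{1208} \approx 30556.0$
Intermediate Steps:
$S{\left(a \right)} = - \frac{-178 + a}{8 a}$ ($S{\left(a \right)} = - \frac{\left(a - 178\right) \frac{1}{a + a}}{4} = - \frac{\left(-178 + a\right) \frac{1}{2 a}}{4} = - \frac{\frac{1}{2} \frac{1}{a} \left(-178 + a\right)}{4} = - \frac{-178 + a}{8 a}$)
$\left(30730 + S{\left(E \right)}\right) + Q{\left(87 \right)} = \left(30730 + \frac{178 - -151}{8 \left(-151\right)}\right) - 174 = \left(30730 + \frac{1}{8} \left(- \frac{1}{151}\right) \left(178 + 151\right)\right) - 174 = \left(30730 + \frac{1}{8} \left(- \frac{1}{151}\right) 329\right) - 174 = \left(30730 - \frac{329}{1208}\right) - 174 = \frac{37121511}{1208} - 174 = \frac{36911319}{1208}$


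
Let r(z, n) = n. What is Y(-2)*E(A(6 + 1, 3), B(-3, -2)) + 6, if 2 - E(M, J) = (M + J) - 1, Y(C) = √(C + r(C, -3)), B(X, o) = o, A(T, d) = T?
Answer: 6 - 2*I*√5 ≈ 6.0 - 4.4721*I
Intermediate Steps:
Y(C) = √(-3 + C) (Y(C) = √(C - 3) = √(-3 + C))
E(M, J) = 3 - J - M (E(M, J) = 2 - ((M + J) - 1) = 2 - ((J + M) - 1) = 2 - (-1 + J + M) = 2 + (1 - J - M) = 3 - J - M)
Y(-2)*E(A(6 + 1, 3), B(-3, -2)) + 6 = √(-3 - 2)*(3 - 1*(-2) - (6 + 1)) + 6 = √(-5)*(3 + 2 - 1*7) + 6 = (I*√5)*(3 + 2 - 7) + 6 = (I*√5)*(-2) + 6 = -2*I*√5 + 6 = 6 - 2*I*√5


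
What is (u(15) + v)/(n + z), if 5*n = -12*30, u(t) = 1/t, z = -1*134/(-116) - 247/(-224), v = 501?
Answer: -48823936/6795675 ≈ -7.1846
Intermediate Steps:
z = 14667/6496 (z = -134*(-1/116) - 247*(-1/224) = 67/58 + 247/224 = 14667/6496 ≈ 2.2579)
n = -72 (n = (-12*30)/5 = (⅕)*(-360) = -72)
(u(15) + v)/(n + z) = (1/15 + 501)/(-72 + 14667/6496) = (1/15 + 501)/(-453045/6496) = (7516/15)*(-6496/453045) = -48823936/6795675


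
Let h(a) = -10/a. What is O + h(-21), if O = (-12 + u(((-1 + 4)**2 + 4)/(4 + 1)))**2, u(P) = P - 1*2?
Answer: 68479/525 ≈ 130.44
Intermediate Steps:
u(P) = -2 + P (u(P) = P - 2 = -2 + P)
O = 3249/25 (O = (-12 + (-2 + ((-1 + 4)**2 + 4)/(4 + 1)))**2 = (-12 + (-2 + (3**2 + 4)/5))**2 = (-12 + (-2 + (9 + 4)*(1/5)))**2 = (-12 + (-2 + 13*(1/5)))**2 = (-12 + (-2 + 13/5))**2 = (-12 + 3/5)**2 = (-57/5)**2 = 3249/25 ≈ 129.96)
O + h(-21) = 3249/25 - 10/(-21) = 3249/25 - 10*(-1/21) = 3249/25 + 10/21 = 68479/525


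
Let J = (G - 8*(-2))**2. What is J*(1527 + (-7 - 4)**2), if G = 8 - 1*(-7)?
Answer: 1583728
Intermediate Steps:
G = 15 (G = 8 + 7 = 15)
J = 961 (J = (15 - 8*(-2))**2 = (15 + 16)**2 = 31**2 = 961)
J*(1527 + (-7 - 4)**2) = 961*(1527 + (-7 - 4)**2) = 961*(1527 + (-11)**2) = 961*(1527 + 121) = 961*1648 = 1583728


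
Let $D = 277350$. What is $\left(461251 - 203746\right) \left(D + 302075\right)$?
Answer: $149204834625$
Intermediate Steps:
$\left(461251 - 203746\right) \left(D + 302075\right) = \left(461251 - 203746\right) \left(277350 + 302075\right) = 257505 \cdot 579425 = 149204834625$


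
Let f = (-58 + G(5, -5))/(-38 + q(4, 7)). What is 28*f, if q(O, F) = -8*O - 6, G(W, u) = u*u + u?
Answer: 14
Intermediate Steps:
G(W, u) = u + u² (G(W, u) = u² + u = u + u²)
q(O, F) = -6 - 8*O
f = ½ (f = (-58 - 5*(1 - 5))/(-38 + (-6 - 8*4)) = (-58 - 5*(-4))/(-38 + (-6 - 32)) = (-58 + 20)/(-38 - 38) = -38/(-76) = -38*(-1/76) = ½ ≈ 0.50000)
28*f = 28*(½) = 14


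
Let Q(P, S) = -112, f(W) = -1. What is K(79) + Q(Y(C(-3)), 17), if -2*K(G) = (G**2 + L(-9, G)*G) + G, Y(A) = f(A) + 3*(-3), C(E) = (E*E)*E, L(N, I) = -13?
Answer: -5517/2 ≈ -2758.5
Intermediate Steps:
C(E) = E**3 (C(E) = E**2*E = E**3)
Y(A) = -10 (Y(A) = -1 + 3*(-3) = -1 - 9 = -10)
K(G) = 6*G - G**2/2 (K(G) = -((G**2 - 13*G) + G)/2 = -(G**2 - 12*G)/2 = 6*G - G**2/2)
K(79) + Q(Y(C(-3)), 17) = (1/2)*79*(12 - 1*79) - 112 = (1/2)*79*(12 - 79) - 112 = (1/2)*79*(-67) - 112 = -5293/2 - 112 = -5517/2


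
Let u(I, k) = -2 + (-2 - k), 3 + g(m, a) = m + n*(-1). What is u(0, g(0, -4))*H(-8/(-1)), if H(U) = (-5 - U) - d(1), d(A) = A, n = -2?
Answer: 42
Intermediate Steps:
g(m, a) = -1 + m (g(m, a) = -3 + (m - 2*(-1)) = -3 + (m + 2) = -3 + (2 + m) = -1 + m)
H(U) = -6 - U (H(U) = (-5 - U) - 1*1 = (-5 - U) - 1 = -6 - U)
u(I, k) = -4 - k
u(0, g(0, -4))*H(-8/(-1)) = (-4 - (-1 + 0))*(-6 - (-8)/(-1)) = (-4 - 1*(-1))*(-6 - (-8)*(-1)) = (-4 + 1)*(-6 - 1*8) = -3*(-6 - 8) = -3*(-14) = 42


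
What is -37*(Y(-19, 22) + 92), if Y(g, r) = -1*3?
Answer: -3293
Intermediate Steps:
Y(g, r) = -3
-37*(Y(-19, 22) + 92) = -37*(-3 + 92) = -37*89 = -3293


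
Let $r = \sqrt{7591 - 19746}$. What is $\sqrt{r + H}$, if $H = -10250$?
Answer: $\sqrt{-10250 + i \sqrt{12155}} \approx 0.5445 + 101.24 i$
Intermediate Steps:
$r = i \sqrt{12155}$ ($r = \sqrt{-12155} = i \sqrt{12155} \approx 110.25 i$)
$\sqrt{r + H} = \sqrt{i \sqrt{12155} - 10250} = \sqrt{-10250 + i \sqrt{12155}}$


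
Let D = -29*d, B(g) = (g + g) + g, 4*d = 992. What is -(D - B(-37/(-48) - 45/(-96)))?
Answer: 230263/32 ≈ 7195.7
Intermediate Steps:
d = 248 (d = (¼)*992 = 248)
B(g) = 3*g (B(g) = 2*g + g = 3*g)
D = -7192 (D = -29*248 = -7192)
-(D - B(-37/(-48) - 45/(-96))) = -(-7192 - 3*(-37/(-48) - 45/(-96))) = -(-7192 - 3*(-37*(-1/48) - 45*(-1/96))) = -(-7192 - 3*(37/48 + 15/32)) = -(-7192 - 3*119/96) = -(-7192 - 1*119/32) = -(-7192 - 119/32) = -1*(-230263/32) = 230263/32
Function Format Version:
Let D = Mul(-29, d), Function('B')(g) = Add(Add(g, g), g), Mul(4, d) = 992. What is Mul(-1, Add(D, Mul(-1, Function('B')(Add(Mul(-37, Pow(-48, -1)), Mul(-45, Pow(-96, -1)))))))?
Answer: Rational(230263, 32) ≈ 7195.7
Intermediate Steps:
d = 248 (d = Mul(Rational(1, 4), 992) = 248)
Function('B')(g) = Mul(3, g) (Function('B')(g) = Add(Mul(2, g), g) = Mul(3, g))
D = -7192 (D = Mul(-29, 248) = -7192)
Mul(-1, Add(D, Mul(-1, Function('B')(Add(Mul(-37, Pow(-48, -1)), Mul(-45, Pow(-96, -1))))))) = Mul(-1, Add(-7192, Mul(-1, Mul(3, Add(Mul(-37, Pow(-48, -1)), Mul(-45, Pow(-96, -1))))))) = Mul(-1, Add(-7192, Mul(-1, Mul(3, Add(Mul(-37, Rational(-1, 48)), Mul(-45, Rational(-1, 96))))))) = Mul(-1, Add(-7192, Mul(-1, Mul(3, Add(Rational(37, 48), Rational(15, 32)))))) = Mul(-1, Add(-7192, Mul(-1, Mul(3, Rational(119, 96))))) = Mul(-1, Add(-7192, Mul(-1, Rational(119, 32)))) = Mul(-1, Add(-7192, Rational(-119, 32))) = Mul(-1, Rational(-230263, 32)) = Rational(230263, 32)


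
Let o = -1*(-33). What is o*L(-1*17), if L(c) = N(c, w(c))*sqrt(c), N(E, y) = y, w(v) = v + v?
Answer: -1122*I*sqrt(17) ≈ -4626.1*I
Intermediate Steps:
w(v) = 2*v
o = 33
L(c) = 2*c**(3/2) (L(c) = (2*c)*sqrt(c) = 2*c**(3/2))
o*L(-1*17) = 33*(2*(-1*17)**(3/2)) = 33*(2*(-17)**(3/2)) = 33*(2*(-17*I*sqrt(17))) = 33*(-34*I*sqrt(17)) = -1122*I*sqrt(17)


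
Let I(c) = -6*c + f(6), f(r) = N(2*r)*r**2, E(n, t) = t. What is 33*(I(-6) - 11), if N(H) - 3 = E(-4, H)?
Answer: 18645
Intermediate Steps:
N(H) = 3 + H
f(r) = r**2*(3 + 2*r) (f(r) = (3 + 2*r)*r**2 = r**2*(3 + 2*r))
I(c) = 540 - 6*c (I(c) = -6*c + 6**2*(3 + 2*6) = -6*c + 36*(3 + 12) = -6*c + 36*15 = -6*c + 540 = 540 - 6*c)
33*(I(-6) - 11) = 33*((540 - 6*(-6)) - 11) = 33*((540 + 36) - 11) = 33*(576 - 11) = 33*565 = 18645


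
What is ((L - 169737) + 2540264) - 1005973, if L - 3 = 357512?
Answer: 1722069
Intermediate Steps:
L = 357515 (L = 3 + 357512 = 357515)
((L - 169737) + 2540264) - 1005973 = ((357515 - 169737) + 2540264) - 1005973 = (187778 + 2540264) - 1005973 = 2728042 - 1005973 = 1722069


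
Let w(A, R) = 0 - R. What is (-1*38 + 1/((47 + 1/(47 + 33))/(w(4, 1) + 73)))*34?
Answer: -4663372/3761 ≈ -1239.9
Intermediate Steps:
w(A, R) = -R
(-1*38 + 1/((47 + 1/(47 + 33))/(w(4, 1) + 73)))*34 = (-1*38 + 1/((47 + 1/(47 + 33))/(-1*1 + 73)))*34 = (-38 + 1/((47 + 1/80)/(-1 + 73)))*34 = (-38 + 1/((47 + 1/80)/72))*34 = (-38 + 1/((3761/80)*(1/72)))*34 = (-38 + 1/(3761/5760))*34 = (-38 + 5760/3761)*34 = -137158/3761*34 = -4663372/3761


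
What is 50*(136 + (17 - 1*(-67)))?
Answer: 11000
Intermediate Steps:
50*(136 + (17 - 1*(-67))) = 50*(136 + (17 + 67)) = 50*(136 + 84) = 50*220 = 11000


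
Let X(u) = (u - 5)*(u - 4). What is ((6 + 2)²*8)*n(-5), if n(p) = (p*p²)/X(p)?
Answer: -6400/9 ≈ -711.11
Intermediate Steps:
X(u) = (-5 + u)*(-4 + u)
n(p) = p³/(20 + p² - 9*p) (n(p) = (p*p²)/(20 + p² - 9*p) = p³/(20 + p² - 9*p))
((6 + 2)²*8)*n(-5) = ((6 + 2)²*8)*((-5)³/(20 + (-5)² - 9*(-5))) = (8²*8)*(-125/(20 + 25 + 45)) = (64*8)*(-125/90) = 512*(-125*1/90) = 512*(-25/18) = -6400/9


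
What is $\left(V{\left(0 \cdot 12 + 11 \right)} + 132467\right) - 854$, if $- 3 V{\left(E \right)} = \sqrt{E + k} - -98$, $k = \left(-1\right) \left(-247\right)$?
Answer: $\frac{394741}{3} - \frac{\sqrt{258}}{3} \approx 1.3158 \cdot 10^{5}$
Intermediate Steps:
$k = 247$
$V{\left(E \right)} = - \frac{98}{3} - \frac{\sqrt{247 + E}}{3}$ ($V{\left(E \right)} = - \frac{\sqrt{E + 247} - -98}{3} = - \frac{\sqrt{247 + E} + 98}{3} = - \frac{98 + \sqrt{247 + E}}{3} = - \frac{98}{3} - \frac{\sqrt{247 + E}}{3}$)
$\left(V{\left(0 \cdot 12 + 11 \right)} + 132467\right) - 854 = \left(\left(- \frac{98}{3} - \frac{\sqrt{247 + \left(0 \cdot 12 + 11\right)}}{3}\right) + 132467\right) - 854 = \left(\left(- \frac{98}{3} - \frac{\sqrt{247 + \left(0 + 11\right)}}{3}\right) + 132467\right) - 854 = \left(\left(- \frac{98}{3} - \frac{\sqrt{247 + 11}}{3}\right) + 132467\right) - 854 = \left(\left(- \frac{98}{3} - \frac{\sqrt{258}}{3}\right) + 132467\right) - 854 = \left(\frac{397303}{3} - \frac{\sqrt{258}}{3}\right) - 854 = \frac{394741}{3} - \frac{\sqrt{258}}{3}$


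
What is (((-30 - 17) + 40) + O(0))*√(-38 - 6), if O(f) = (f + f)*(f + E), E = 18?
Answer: -14*I*√11 ≈ -46.433*I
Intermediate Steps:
O(f) = 2*f*(18 + f) (O(f) = (f + f)*(f + 18) = (2*f)*(18 + f) = 2*f*(18 + f))
(((-30 - 17) + 40) + O(0))*√(-38 - 6) = (((-30 - 17) + 40) + 2*0*(18 + 0))*√(-38 - 6) = ((-47 + 40) + 2*0*18)*√(-44) = (-7 + 0)*(2*I*√11) = -14*I*√11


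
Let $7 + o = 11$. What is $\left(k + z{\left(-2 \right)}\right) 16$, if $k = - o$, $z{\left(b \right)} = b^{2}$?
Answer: $0$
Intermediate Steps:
$o = 4$ ($o = -7 + 11 = 4$)
$k = -4$ ($k = \left(-1\right) 4 = -4$)
$\left(k + z{\left(-2 \right)}\right) 16 = \left(-4 + \left(-2\right)^{2}\right) 16 = \left(-4 + 4\right) 16 = 0 \cdot 16 = 0$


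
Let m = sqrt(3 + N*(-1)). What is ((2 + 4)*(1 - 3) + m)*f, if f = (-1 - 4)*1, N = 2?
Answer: 55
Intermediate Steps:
f = -5 (f = -5*1 = -5)
m = 1 (m = sqrt(3 + 2*(-1)) = sqrt(3 - 2) = sqrt(1) = 1)
((2 + 4)*(1 - 3) + m)*f = ((2 + 4)*(1 - 3) + 1)*(-5) = (6*(-2) + 1)*(-5) = (-12 + 1)*(-5) = -11*(-5) = 55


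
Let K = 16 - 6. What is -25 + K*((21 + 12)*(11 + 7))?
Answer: 5915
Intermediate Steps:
K = 10
-25 + K*((21 + 12)*(11 + 7)) = -25 + 10*((21 + 12)*(11 + 7)) = -25 + 10*(33*18) = -25 + 10*594 = -25 + 5940 = 5915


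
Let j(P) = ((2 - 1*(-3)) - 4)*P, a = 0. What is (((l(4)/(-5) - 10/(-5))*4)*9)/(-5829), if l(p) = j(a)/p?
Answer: -24/1943 ≈ -0.012352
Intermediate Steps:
j(P) = P (j(P) = ((2 + 3) - 4)*P = (5 - 4)*P = 1*P = P)
l(p) = 0 (l(p) = 0/p = 0)
(((l(4)/(-5) - 10/(-5))*4)*9)/(-5829) = (((0/(-5) - 10/(-5))*4)*9)/(-5829) = (((0*(-1/5) - 10*(-1/5))*4)*9)*(-1/5829) = (((0 + 2)*4)*9)*(-1/5829) = ((2*4)*9)*(-1/5829) = (8*9)*(-1/5829) = 72*(-1/5829) = -24/1943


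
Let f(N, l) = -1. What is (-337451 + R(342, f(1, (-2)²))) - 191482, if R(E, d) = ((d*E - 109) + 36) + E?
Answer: -529006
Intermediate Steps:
R(E, d) = -73 + E + E*d (R(E, d) = ((E*d - 109) + 36) + E = ((-109 + E*d) + 36) + E = (-73 + E*d) + E = -73 + E + E*d)
(-337451 + R(342, f(1, (-2)²))) - 191482 = (-337451 + (-73 + 342 + 342*(-1))) - 191482 = (-337451 + (-73 + 342 - 342)) - 191482 = (-337451 - 73) - 191482 = -337524 - 191482 = -529006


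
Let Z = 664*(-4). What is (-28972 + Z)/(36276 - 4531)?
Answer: -31628/31745 ≈ -0.99631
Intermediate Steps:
Z = -2656
(-28972 + Z)/(36276 - 4531) = (-28972 - 2656)/(36276 - 4531) = -31628/31745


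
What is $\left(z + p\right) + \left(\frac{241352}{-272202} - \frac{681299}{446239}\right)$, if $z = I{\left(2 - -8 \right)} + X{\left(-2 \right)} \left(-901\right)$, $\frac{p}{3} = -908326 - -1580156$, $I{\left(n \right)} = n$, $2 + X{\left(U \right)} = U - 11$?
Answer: $\frac{123229186355830322}{60733574139} \approx 2.029 \cdot 10^{6}$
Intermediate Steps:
$X{\left(U \right)} = -13 + U$ ($X{\left(U \right)} = -2 + \left(U - 11\right) = -2 + \left(-11 + U\right) = -13 + U$)
$p = 2015490$ ($p = 3 \left(-908326 - -1580156\right) = 3 \left(-908326 + 1580156\right) = 3 \cdot 671830 = 2015490$)
$z = 13525$ ($z = \left(2 - -8\right) + \left(-13 - 2\right) \left(-901\right) = \left(2 + 8\right) - -13515 = 10 + 13515 = 13525$)
$\left(z + p\right) + \left(\frac{241352}{-272202} - \frac{681299}{446239}\right) = \left(13525 + 2015490\right) + \left(\frac{241352}{-272202} - \frac{681299}{446239}\right) = 2029015 + \left(241352 \left(- \frac{1}{272202}\right) - \frac{681299}{446239}\right) = 2029015 - \frac{146575812763}{60733574139} = \frac{123229186355830322}{60733574139}$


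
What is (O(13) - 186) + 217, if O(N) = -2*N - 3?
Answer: 2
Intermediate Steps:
O(N) = -3 - 2*N
(O(13) - 186) + 217 = ((-3 - 2*13) - 186) + 217 = ((-3 - 26) - 186) + 217 = (-29 - 186) + 217 = -215 + 217 = 2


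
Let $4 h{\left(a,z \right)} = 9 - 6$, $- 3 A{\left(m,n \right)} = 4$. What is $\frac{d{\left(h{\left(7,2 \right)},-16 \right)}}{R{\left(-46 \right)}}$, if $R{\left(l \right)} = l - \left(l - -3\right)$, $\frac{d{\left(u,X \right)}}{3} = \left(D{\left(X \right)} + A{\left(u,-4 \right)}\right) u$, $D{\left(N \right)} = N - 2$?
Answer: $\frac{29}{2} \approx 14.5$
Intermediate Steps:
$A{\left(m,n \right)} = - \frac{4}{3}$ ($A{\left(m,n \right)} = \left(- \frac{1}{3}\right) 4 = - \frac{4}{3}$)
$D{\left(N \right)} = -2 + N$
$h{\left(a,z \right)} = \frac{3}{4}$ ($h{\left(a,z \right)} = \frac{9 - 6}{4} = \frac{1}{4} \cdot 3 = \frac{3}{4}$)
$d{\left(u,X \right)} = 3 u \left(- \frac{10}{3} + X\right)$ ($d{\left(u,X \right)} = 3 \left(\left(-2 + X\right) - \frac{4}{3}\right) u = 3 \left(- \frac{10}{3} + X\right) u = 3 u \left(- \frac{10}{3} + X\right)$)
$R{\left(l \right)} = -3$ ($R{\left(l \right)} = l - \left(l + 3\right) = l - \left(3 + l\right) = -3$)
$\frac{d{\left(h{\left(7,2 \right)},-16 \right)}}{R{\left(-46 \right)}} = \frac{\frac{3}{4} \left(-10 + 3 \left(-16\right)\right)}{-3} = \frac{3 \left(-10 - 48\right)}{4} \left(- \frac{1}{3}\right) = \frac{3}{4} \left(-58\right) \left(- \frac{1}{3}\right) = \left(- \frac{87}{2}\right) \left(- \frac{1}{3}\right) = \frac{29}{2}$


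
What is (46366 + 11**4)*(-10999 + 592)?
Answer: -634899849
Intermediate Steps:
(46366 + 11**4)*(-10999 + 592) = (46366 + 14641)*(-10407) = 61007*(-10407) = -634899849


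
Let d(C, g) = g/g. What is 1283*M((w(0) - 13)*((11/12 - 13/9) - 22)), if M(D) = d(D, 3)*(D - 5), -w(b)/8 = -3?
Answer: -11676583/36 ≈ -3.2435e+5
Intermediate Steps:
d(C, g) = 1
w(b) = 24 (w(b) = -8*(-3) = 24)
M(D) = -5 + D (M(D) = 1*(D - 5) = 1*(-5 + D) = -5 + D)
1283*M((w(0) - 13)*((11/12 - 13/9) - 22)) = 1283*(-5 + (24 - 13)*((11/12 - 13/9) - 22)) = 1283*(-5 + 11*((11*(1/12) - 13*⅑) - 22)) = 1283*(-5 + 11*((11/12 - 13/9) - 22)) = 1283*(-5 + 11*(-19/36 - 22)) = 1283*(-5 + 11*(-811/36)) = 1283*(-5 - 8921/36) = 1283*(-9101/36) = -11676583/36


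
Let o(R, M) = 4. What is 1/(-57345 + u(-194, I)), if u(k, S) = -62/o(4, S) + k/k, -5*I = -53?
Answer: -2/114719 ≈ -1.7434e-5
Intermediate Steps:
I = 53/5 (I = -1/5*(-53) = 53/5 ≈ 10.600)
u(k, S) = -29/2 (u(k, S) = -62/4 + k/k = -62*1/4 + 1 = -31/2 + 1 = -29/2)
1/(-57345 + u(-194, I)) = 1/(-57345 - 29/2) = 1/(-114719/2) = -2/114719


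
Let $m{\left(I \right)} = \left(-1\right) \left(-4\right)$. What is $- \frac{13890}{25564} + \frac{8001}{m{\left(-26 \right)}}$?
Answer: $\frac{51120501}{25564} \approx 1999.7$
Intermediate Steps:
$m{\left(I \right)} = 4$
$- \frac{13890}{25564} + \frac{8001}{m{\left(-26 \right)}} = - \frac{13890}{25564} + \frac{8001}{4} = \left(-13890\right) \frac{1}{25564} + 8001 \cdot \frac{1}{4} = - \frac{6945}{12782} + \frac{8001}{4} = \frac{51120501}{25564}$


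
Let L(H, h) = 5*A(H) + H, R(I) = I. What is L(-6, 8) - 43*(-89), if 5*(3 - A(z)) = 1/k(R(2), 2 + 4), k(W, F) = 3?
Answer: 11507/3 ≈ 3835.7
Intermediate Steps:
A(z) = 44/15 (A(z) = 3 - 1/5/3 = 3 - 1/5*1/3 = 3 - 1/15 = 44/15)
L(H, h) = 44/3 + H (L(H, h) = 5*(44/15) + H = 44/3 + H)
L(-6, 8) - 43*(-89) = (44/3 - 6) - 43*(-89) = 26/3 + 3827 = 11507/3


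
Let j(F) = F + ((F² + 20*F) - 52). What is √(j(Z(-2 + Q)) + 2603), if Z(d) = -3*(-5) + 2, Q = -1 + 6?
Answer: √3197 ≈ 56.542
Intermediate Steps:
Q = 5
Z(d) = 17 (Z(d) = 15 + 2 = 17)
j(F) = -52 + F² + 21*F (j(F) = F + (-52 + F² + 20*F) = -52 + F² + 21*F)
√(j(Z(-2 + Q)) + 2603) = √((-52 + 17² + 21*17) + 2603) = √((-52 + 289 + 357) + 2603) = √(594 + 2603) = √3197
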